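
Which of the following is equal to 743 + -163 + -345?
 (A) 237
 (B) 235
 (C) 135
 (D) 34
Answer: B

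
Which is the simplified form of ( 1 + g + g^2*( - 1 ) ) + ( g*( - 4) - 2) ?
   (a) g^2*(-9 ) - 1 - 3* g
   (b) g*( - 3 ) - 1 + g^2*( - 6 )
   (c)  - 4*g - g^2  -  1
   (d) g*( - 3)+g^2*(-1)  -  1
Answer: d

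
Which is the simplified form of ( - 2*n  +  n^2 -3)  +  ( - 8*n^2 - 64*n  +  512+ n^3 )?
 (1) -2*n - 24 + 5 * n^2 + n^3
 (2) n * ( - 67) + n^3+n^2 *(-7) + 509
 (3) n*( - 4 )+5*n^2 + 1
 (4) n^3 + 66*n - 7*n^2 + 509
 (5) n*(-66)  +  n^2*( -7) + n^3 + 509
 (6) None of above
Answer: 5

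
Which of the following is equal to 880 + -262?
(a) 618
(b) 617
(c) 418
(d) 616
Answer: a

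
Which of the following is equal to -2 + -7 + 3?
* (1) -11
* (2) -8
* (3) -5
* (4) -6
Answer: 4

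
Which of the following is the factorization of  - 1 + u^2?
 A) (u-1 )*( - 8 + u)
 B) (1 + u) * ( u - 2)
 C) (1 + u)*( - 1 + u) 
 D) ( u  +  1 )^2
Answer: C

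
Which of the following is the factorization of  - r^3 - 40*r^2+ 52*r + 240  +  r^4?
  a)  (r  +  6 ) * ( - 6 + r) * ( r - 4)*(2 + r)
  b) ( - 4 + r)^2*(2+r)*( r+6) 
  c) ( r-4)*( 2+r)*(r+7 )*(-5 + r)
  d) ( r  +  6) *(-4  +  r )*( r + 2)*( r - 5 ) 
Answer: d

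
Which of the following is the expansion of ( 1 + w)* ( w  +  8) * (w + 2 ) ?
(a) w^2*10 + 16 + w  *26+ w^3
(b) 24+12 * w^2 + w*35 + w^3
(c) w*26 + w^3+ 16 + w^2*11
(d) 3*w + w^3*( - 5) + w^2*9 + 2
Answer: c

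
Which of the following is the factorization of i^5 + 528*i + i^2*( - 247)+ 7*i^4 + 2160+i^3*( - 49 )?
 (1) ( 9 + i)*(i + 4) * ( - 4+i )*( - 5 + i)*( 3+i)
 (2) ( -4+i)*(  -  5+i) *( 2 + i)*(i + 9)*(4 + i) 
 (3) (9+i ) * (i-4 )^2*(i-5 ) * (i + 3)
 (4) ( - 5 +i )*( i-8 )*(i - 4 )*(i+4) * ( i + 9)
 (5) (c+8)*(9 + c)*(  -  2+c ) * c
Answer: 1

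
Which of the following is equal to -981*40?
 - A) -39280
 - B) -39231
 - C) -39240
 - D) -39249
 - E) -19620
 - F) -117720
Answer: C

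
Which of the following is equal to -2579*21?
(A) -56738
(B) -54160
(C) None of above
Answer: C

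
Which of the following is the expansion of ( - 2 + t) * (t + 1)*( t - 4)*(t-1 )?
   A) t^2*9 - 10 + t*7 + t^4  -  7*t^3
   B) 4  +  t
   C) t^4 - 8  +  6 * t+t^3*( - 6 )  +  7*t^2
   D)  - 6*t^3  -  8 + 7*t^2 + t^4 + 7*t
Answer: C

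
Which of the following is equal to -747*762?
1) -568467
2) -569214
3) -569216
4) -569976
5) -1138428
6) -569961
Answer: 2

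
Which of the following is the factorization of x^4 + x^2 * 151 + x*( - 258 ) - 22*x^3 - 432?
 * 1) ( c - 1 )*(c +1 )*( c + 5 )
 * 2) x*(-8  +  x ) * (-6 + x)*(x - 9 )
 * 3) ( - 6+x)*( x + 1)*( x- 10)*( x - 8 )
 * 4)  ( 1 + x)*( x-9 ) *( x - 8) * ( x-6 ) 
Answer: 4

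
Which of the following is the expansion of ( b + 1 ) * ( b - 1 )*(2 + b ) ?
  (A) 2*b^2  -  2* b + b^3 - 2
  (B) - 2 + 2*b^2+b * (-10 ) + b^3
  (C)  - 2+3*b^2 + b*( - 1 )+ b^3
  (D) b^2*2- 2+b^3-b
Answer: D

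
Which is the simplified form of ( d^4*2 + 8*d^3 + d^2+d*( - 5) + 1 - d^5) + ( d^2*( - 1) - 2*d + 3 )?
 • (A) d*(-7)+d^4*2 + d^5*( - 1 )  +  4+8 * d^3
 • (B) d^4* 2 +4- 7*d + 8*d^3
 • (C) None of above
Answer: A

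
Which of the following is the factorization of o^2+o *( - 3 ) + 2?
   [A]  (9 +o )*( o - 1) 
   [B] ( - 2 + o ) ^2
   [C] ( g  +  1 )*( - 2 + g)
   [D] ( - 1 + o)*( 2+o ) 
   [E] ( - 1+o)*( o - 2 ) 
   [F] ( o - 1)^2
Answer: E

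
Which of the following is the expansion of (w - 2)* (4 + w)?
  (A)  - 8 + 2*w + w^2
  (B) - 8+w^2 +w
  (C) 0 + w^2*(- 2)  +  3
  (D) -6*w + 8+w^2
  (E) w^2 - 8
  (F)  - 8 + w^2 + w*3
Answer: A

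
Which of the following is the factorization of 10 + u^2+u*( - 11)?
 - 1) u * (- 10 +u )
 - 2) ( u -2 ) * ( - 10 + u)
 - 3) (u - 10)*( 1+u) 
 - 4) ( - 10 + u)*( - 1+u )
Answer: 4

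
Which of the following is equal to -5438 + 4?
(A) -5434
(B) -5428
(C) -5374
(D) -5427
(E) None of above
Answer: A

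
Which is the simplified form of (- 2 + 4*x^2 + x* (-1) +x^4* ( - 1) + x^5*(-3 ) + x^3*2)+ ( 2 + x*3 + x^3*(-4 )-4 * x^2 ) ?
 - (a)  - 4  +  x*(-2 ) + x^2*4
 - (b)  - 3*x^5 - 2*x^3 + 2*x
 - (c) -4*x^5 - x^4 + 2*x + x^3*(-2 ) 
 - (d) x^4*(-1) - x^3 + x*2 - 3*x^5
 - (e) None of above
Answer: e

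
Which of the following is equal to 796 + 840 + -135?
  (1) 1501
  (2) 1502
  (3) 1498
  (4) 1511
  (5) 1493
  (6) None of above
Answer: 1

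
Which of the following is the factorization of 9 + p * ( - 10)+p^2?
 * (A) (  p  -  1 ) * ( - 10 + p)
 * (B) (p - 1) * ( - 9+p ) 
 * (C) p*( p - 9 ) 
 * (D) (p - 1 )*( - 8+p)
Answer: B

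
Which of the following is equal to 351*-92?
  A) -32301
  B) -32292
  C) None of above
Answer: B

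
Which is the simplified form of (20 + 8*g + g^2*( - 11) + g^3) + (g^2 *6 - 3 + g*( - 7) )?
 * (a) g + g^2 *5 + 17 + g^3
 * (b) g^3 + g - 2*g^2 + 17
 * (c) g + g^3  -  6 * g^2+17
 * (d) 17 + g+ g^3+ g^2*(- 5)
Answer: d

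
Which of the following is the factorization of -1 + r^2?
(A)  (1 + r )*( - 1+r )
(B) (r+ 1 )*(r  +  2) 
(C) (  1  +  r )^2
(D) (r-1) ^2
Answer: A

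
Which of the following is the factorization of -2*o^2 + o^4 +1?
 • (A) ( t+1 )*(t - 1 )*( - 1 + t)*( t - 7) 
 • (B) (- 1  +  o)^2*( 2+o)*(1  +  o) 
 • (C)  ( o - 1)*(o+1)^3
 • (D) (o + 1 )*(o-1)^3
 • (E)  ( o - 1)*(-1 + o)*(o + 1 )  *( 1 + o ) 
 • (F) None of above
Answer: E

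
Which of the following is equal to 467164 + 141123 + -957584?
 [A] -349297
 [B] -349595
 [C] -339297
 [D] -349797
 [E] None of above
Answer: A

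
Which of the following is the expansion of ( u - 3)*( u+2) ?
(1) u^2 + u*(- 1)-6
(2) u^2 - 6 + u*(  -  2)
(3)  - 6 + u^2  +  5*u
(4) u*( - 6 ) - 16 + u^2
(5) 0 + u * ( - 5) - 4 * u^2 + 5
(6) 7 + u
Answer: 1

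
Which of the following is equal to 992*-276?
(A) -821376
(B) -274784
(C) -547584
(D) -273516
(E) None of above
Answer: E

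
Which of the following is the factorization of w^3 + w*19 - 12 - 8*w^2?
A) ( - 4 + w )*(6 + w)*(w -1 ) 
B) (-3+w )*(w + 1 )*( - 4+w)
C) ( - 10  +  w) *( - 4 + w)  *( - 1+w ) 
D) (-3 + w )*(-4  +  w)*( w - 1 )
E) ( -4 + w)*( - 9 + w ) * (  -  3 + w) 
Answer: D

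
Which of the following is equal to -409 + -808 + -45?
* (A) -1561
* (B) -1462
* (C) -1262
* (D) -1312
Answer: C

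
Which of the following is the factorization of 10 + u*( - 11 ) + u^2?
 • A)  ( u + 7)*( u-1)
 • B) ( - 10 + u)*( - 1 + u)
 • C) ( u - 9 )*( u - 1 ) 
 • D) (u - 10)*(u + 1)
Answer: B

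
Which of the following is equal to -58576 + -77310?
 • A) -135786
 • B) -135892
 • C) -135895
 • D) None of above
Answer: D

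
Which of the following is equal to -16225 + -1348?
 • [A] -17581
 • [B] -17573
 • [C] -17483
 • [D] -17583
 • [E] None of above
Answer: B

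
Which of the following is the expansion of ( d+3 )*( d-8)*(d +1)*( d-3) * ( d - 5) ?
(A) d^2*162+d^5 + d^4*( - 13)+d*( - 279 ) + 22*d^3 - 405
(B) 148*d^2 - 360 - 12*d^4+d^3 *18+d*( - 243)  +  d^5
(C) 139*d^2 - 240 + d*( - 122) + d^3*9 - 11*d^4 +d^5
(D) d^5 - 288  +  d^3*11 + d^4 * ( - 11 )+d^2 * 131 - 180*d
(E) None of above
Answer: B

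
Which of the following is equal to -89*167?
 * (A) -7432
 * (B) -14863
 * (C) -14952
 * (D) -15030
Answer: B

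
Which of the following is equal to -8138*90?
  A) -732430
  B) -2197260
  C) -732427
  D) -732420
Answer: D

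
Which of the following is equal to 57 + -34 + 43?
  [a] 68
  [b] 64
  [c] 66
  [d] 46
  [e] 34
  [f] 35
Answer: c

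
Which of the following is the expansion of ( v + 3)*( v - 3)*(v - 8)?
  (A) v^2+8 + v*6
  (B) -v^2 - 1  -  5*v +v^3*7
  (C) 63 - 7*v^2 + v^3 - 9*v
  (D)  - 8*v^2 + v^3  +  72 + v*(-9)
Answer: D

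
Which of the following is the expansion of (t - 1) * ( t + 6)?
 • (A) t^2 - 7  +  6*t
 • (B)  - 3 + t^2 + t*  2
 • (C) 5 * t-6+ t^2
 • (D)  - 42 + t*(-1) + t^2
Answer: C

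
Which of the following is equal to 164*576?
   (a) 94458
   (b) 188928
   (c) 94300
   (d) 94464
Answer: d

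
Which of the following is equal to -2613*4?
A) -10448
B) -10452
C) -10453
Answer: B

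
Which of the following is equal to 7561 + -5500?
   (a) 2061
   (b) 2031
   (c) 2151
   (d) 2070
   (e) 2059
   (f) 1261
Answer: a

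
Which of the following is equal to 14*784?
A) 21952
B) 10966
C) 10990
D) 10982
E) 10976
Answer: E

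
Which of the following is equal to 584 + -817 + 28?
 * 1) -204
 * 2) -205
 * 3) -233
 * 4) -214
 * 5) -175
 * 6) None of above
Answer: 2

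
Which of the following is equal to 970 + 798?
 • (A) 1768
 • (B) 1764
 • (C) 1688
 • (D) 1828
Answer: A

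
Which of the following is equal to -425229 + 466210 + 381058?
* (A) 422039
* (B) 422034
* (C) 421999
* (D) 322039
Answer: A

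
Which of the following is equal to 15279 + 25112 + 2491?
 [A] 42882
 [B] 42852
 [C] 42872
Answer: A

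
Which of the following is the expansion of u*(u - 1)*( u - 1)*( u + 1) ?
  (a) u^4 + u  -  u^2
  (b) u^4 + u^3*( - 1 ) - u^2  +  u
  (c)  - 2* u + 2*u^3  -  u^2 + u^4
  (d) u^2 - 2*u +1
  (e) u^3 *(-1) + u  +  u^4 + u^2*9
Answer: b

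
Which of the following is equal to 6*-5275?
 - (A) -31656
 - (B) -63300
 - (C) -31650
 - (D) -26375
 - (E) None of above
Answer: C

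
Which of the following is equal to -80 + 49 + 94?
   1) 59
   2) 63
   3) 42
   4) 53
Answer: 2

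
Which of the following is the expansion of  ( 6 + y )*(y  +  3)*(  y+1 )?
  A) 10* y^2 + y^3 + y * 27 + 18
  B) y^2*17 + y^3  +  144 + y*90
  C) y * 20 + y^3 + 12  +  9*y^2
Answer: A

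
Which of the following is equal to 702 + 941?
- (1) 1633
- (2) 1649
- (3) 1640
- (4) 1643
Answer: 4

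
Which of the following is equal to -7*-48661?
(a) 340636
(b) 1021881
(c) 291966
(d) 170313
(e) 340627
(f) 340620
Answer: e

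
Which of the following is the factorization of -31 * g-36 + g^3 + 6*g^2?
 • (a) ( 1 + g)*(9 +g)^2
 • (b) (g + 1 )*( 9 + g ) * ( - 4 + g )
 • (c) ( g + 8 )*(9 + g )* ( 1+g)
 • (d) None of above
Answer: b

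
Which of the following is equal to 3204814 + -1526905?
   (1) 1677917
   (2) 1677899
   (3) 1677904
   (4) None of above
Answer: 4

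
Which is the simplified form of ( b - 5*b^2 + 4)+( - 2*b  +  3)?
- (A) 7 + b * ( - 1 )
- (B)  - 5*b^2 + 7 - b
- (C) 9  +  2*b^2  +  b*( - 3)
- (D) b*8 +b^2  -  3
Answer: B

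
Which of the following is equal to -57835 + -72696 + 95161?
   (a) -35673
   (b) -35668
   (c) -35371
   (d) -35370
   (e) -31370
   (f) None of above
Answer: d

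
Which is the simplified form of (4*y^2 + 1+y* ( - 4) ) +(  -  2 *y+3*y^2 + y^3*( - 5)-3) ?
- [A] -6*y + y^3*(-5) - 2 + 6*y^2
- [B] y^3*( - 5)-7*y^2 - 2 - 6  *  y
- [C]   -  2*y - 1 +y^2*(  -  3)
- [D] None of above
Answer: D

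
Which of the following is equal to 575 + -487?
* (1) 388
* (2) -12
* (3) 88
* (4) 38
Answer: 3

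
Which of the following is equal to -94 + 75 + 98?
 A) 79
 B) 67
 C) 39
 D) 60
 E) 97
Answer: A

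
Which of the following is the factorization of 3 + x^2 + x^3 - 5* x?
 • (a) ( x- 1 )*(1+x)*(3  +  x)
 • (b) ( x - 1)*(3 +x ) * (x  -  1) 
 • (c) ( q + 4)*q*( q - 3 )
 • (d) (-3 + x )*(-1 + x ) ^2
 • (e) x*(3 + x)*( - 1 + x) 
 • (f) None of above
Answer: b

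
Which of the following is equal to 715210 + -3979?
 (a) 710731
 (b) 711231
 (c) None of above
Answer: b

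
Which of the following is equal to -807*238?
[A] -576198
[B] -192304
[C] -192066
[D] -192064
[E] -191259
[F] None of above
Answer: C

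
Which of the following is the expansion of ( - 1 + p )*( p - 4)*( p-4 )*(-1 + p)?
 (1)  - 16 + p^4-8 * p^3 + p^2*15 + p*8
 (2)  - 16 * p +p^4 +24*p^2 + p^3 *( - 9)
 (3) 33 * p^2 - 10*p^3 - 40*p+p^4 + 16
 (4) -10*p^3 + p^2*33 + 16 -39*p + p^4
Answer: 3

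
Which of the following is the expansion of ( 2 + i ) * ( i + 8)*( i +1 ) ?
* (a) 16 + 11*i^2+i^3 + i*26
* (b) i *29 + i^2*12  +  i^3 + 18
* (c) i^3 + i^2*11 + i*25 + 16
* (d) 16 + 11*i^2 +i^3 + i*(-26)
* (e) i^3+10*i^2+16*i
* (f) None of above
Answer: a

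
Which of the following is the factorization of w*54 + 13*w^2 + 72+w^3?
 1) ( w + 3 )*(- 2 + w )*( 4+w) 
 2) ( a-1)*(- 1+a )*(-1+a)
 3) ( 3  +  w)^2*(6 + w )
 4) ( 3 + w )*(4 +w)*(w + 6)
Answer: 4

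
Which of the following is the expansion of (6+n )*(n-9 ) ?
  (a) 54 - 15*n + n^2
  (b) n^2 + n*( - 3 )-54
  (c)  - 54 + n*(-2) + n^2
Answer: b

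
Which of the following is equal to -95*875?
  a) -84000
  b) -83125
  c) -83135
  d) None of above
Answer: b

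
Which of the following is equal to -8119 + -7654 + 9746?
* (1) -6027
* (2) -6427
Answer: 1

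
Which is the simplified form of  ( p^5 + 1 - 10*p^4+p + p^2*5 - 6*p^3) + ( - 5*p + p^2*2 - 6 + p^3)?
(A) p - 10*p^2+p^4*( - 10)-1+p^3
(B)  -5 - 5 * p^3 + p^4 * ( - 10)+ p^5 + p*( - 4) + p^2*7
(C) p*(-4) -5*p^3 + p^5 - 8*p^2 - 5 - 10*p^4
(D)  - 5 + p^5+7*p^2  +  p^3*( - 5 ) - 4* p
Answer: B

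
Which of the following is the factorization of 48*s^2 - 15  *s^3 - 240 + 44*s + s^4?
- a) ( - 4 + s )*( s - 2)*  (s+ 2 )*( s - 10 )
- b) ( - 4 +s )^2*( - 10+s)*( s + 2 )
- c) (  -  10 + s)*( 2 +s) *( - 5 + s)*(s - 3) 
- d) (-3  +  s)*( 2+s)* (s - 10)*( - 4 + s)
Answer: d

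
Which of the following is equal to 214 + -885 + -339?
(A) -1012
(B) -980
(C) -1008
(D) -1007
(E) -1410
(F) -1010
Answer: F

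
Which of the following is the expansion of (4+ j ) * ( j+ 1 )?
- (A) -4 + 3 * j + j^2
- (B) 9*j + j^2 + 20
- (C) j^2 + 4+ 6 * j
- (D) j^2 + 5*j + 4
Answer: D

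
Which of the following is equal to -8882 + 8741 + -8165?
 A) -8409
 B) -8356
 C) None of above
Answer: C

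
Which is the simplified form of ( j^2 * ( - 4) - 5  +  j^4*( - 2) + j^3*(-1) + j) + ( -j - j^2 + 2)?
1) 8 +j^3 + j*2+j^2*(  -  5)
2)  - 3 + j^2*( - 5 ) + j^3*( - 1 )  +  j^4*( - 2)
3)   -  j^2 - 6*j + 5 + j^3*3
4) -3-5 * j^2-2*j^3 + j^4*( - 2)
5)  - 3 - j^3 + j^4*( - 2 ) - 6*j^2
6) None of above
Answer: 2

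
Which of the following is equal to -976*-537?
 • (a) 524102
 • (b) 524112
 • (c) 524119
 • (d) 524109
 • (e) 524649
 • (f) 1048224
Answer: b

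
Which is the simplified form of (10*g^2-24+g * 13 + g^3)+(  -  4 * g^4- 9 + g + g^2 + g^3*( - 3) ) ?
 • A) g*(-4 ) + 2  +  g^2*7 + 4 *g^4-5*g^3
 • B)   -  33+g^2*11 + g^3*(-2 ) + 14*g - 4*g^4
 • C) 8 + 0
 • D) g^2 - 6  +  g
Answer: B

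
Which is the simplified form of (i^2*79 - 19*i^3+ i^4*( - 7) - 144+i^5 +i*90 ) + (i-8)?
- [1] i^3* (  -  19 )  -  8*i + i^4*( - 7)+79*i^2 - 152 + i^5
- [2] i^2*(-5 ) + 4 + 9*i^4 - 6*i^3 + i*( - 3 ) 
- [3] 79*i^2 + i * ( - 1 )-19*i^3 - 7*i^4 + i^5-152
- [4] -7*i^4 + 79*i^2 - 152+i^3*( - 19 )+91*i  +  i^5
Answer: 4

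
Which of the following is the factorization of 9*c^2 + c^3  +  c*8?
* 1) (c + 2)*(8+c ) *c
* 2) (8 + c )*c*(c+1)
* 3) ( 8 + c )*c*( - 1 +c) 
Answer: 2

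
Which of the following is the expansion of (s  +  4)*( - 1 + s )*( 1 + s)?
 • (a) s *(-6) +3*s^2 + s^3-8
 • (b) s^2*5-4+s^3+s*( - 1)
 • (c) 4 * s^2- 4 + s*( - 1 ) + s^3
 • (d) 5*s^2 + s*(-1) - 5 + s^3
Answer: c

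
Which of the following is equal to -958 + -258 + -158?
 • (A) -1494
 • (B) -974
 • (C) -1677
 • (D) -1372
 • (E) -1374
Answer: E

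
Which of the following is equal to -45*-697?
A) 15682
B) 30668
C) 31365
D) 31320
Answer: C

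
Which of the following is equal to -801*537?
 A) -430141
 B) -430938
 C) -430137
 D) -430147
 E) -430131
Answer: C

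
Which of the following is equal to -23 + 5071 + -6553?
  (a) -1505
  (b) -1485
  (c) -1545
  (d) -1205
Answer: a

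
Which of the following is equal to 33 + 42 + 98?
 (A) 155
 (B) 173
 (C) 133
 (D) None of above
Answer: B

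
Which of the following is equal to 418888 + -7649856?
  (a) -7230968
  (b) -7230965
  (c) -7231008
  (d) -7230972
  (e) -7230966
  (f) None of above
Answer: a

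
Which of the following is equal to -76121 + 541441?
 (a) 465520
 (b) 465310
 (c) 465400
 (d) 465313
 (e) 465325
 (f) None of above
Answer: f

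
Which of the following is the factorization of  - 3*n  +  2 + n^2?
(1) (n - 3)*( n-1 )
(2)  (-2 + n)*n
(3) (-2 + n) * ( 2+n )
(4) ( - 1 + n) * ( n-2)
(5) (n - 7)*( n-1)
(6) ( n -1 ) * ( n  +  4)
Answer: 4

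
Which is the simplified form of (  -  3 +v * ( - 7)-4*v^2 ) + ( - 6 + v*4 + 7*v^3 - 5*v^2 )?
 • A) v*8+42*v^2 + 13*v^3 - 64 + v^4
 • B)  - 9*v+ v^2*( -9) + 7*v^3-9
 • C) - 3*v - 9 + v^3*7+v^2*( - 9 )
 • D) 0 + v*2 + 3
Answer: C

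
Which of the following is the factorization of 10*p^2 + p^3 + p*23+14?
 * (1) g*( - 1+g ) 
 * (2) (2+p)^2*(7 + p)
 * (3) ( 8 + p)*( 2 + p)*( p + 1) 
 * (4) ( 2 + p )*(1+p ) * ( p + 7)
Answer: 4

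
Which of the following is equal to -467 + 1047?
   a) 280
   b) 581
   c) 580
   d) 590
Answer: c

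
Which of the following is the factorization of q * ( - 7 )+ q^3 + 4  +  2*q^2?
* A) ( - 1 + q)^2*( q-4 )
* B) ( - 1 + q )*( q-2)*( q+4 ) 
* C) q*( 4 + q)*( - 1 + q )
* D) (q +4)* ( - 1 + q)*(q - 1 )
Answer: D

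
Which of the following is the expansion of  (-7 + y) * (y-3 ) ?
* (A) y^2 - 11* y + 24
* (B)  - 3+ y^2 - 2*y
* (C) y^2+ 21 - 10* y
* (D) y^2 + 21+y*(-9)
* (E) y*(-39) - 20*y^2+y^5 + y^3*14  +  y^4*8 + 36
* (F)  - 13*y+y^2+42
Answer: C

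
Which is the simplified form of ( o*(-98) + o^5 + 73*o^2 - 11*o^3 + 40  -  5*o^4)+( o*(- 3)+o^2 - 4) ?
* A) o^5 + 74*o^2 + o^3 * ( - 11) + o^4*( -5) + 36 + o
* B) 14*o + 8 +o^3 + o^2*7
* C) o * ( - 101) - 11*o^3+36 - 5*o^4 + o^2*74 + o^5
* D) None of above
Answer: C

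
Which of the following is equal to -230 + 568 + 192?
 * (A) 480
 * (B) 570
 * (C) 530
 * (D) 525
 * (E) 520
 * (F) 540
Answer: C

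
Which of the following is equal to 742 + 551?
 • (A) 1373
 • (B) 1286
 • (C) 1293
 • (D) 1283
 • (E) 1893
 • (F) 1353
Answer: C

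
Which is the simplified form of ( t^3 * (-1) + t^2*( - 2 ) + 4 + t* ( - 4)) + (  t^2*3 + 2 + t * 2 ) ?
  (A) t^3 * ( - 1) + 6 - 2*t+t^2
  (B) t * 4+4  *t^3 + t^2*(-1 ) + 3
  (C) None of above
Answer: A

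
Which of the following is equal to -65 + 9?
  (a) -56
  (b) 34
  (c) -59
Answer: a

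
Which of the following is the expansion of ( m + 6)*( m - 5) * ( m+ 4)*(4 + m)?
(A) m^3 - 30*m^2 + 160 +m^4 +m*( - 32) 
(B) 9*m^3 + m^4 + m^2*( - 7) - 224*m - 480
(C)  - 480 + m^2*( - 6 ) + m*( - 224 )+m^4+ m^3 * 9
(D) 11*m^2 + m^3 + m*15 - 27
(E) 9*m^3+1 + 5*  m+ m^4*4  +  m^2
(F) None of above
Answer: C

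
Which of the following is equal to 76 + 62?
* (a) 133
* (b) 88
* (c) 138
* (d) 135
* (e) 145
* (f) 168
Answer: c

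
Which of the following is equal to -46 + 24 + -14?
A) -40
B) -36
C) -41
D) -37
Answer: B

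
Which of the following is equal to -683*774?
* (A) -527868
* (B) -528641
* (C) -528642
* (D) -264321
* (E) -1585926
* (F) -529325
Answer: C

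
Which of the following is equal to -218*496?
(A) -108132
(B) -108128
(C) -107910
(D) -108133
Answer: B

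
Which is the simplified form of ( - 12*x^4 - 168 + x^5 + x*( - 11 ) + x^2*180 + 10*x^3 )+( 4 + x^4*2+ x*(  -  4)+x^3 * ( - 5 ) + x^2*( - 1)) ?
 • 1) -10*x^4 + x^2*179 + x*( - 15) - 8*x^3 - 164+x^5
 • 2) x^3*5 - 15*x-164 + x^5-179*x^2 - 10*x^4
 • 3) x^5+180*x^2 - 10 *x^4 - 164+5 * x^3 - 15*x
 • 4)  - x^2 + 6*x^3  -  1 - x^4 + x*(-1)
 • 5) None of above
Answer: 5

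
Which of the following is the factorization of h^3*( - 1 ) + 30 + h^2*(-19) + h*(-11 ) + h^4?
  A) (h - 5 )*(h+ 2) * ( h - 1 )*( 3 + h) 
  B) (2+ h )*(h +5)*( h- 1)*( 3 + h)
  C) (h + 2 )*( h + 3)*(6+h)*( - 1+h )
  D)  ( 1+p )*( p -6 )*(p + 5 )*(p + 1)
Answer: A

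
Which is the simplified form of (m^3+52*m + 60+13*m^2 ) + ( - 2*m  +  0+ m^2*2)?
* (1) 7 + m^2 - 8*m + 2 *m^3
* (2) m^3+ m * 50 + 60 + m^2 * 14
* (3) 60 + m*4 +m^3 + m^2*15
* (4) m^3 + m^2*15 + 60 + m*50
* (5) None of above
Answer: 4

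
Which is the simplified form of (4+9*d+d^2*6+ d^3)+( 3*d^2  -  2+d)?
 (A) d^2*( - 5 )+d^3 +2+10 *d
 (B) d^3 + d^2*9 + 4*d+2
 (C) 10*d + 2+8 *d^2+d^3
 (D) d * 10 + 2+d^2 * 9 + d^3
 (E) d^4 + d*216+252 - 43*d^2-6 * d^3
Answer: D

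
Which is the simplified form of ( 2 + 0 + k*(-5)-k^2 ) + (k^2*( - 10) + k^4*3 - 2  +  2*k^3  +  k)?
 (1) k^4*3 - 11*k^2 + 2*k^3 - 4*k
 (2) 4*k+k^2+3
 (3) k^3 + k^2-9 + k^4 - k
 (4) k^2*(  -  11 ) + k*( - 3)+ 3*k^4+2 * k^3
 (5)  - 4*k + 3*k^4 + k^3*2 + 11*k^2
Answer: 1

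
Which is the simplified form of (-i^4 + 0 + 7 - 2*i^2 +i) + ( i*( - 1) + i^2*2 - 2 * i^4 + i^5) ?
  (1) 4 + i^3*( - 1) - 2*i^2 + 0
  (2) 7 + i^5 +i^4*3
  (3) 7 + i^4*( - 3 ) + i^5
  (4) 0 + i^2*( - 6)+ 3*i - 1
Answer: 3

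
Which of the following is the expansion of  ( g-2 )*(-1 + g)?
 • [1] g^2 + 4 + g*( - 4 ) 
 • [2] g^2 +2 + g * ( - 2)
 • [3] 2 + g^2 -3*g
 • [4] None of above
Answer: 3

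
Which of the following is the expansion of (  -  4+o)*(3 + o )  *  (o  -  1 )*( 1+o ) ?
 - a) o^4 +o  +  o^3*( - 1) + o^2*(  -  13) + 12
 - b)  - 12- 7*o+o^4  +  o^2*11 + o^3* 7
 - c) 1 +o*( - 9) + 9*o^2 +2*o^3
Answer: a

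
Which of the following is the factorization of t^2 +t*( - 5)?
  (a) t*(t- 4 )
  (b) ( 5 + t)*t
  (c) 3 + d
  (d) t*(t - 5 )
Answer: d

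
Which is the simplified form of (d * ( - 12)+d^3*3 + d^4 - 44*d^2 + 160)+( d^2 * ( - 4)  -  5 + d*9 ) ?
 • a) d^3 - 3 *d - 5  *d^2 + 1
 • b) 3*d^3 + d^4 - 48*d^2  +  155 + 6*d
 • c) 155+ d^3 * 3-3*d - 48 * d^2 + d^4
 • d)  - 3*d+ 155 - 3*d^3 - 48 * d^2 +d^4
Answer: c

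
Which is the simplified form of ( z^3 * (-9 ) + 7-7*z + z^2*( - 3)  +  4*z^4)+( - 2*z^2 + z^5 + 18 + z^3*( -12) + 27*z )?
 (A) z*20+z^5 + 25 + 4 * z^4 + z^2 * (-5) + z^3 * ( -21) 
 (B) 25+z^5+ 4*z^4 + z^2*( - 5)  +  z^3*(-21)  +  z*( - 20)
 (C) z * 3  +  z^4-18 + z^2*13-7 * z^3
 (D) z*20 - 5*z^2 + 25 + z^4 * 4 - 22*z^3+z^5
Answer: A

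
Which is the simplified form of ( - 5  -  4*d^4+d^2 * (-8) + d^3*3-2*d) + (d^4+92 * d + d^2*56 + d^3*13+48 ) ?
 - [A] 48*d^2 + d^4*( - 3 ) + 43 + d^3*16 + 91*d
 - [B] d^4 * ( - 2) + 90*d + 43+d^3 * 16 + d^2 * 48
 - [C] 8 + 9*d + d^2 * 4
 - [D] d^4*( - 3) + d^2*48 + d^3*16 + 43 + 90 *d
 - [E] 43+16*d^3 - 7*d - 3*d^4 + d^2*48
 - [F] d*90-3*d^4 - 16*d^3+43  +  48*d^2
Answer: D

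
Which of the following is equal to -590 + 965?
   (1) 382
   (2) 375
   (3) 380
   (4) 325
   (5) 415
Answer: 2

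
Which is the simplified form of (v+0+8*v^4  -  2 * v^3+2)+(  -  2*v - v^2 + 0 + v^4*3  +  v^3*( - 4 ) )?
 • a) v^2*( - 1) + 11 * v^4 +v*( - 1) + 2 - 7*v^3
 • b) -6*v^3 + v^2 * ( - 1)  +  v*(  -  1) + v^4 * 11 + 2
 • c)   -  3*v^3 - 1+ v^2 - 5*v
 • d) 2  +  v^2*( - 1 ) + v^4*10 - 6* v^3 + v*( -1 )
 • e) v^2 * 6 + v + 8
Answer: b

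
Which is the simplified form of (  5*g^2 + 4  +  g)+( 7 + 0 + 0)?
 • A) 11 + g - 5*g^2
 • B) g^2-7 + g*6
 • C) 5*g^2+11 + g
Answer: C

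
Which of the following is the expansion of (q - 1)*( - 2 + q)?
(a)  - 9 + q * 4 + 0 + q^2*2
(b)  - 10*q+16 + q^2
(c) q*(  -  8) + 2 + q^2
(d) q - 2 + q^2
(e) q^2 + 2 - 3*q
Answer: e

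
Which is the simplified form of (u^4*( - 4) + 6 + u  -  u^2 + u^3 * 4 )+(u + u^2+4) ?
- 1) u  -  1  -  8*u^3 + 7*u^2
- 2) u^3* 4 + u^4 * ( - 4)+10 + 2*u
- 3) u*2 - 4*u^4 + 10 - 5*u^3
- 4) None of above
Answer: 2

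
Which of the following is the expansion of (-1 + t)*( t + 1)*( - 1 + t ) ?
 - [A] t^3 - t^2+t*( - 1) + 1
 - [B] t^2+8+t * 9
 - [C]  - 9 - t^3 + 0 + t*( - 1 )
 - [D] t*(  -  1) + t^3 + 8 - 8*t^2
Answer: A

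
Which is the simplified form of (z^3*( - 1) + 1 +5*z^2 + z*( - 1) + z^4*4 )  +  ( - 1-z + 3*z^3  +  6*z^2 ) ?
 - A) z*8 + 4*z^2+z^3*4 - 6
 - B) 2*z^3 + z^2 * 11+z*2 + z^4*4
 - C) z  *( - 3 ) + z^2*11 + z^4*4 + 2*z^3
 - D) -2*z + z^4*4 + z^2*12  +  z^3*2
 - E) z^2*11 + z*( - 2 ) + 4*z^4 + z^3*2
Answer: E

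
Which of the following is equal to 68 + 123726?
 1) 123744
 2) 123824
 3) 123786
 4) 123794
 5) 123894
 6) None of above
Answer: 4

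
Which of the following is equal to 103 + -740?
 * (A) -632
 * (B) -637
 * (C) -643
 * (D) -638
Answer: B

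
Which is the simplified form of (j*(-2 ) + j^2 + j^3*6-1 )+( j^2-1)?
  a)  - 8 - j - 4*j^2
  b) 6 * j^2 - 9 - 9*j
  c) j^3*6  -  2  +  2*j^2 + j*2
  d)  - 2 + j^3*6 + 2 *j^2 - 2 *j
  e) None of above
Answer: d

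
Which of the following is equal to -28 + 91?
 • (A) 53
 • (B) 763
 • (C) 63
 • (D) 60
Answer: C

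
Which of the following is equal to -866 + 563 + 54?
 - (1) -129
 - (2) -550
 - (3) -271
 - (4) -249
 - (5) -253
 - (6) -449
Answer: 4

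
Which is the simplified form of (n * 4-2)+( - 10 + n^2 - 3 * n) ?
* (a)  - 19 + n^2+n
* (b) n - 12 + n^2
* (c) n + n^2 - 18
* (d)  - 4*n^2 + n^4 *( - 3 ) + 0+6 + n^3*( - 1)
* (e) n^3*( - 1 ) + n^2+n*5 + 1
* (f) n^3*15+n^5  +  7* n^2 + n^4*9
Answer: b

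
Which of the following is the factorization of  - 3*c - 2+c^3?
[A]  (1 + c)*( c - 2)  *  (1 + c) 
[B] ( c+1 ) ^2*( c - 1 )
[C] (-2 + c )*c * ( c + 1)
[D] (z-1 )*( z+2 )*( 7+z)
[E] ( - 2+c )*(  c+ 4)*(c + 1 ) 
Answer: A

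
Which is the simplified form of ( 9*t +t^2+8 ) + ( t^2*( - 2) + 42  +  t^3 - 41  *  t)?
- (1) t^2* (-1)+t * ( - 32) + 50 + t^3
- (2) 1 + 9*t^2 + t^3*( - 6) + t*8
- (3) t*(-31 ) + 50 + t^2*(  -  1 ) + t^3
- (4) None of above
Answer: 1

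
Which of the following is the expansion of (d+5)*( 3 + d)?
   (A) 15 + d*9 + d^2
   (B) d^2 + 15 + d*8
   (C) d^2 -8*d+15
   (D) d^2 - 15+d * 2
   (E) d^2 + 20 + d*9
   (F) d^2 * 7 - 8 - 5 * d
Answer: B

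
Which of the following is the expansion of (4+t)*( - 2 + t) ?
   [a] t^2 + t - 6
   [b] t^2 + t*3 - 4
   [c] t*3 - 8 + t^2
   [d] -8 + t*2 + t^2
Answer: d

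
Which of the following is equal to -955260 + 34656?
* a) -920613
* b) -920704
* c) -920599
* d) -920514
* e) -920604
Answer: e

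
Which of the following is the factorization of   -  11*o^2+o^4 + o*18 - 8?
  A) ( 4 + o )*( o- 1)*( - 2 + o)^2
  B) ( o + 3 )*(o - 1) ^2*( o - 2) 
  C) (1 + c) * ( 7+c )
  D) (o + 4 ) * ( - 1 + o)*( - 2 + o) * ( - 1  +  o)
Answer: D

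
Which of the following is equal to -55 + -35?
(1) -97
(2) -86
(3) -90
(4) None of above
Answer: 3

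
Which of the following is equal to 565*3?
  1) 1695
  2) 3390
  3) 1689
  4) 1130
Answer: 1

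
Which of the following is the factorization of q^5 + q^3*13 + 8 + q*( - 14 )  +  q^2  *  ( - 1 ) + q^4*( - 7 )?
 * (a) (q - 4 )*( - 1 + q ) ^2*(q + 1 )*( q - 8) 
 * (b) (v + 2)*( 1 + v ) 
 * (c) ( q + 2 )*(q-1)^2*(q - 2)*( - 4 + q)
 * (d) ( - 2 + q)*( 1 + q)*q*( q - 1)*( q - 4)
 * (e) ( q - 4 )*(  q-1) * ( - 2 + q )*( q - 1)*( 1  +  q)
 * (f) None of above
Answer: e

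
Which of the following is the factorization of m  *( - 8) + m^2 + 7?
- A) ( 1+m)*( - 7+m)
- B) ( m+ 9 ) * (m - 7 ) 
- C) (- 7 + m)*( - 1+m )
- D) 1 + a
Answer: C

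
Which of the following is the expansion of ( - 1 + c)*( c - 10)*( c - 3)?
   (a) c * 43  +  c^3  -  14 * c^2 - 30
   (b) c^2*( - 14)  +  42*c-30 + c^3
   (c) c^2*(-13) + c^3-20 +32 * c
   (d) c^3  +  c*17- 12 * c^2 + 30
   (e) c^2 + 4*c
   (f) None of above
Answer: a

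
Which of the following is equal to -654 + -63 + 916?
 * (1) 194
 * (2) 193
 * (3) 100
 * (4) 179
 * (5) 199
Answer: 5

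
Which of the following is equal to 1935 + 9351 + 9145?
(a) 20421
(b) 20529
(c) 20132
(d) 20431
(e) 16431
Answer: d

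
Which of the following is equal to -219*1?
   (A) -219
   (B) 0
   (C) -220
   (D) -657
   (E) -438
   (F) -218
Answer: A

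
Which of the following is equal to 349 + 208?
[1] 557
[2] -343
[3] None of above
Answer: 1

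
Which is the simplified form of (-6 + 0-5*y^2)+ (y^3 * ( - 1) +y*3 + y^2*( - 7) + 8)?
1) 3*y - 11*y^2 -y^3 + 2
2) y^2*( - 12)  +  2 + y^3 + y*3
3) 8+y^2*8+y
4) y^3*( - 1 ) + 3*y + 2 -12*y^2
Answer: 4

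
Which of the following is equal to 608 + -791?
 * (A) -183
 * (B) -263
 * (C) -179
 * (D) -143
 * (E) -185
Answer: A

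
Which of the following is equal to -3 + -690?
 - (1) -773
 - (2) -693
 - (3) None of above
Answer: 2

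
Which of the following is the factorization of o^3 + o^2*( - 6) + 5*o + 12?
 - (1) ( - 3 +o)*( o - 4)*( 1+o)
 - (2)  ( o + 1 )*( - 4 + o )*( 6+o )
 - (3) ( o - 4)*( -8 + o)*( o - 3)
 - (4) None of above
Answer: 1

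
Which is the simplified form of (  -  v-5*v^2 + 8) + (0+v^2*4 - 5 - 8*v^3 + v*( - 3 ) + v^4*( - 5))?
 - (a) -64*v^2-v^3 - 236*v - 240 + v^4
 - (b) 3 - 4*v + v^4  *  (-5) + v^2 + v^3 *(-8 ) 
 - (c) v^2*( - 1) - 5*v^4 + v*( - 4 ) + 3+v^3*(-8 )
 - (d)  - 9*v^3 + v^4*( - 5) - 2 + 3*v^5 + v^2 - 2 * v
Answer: c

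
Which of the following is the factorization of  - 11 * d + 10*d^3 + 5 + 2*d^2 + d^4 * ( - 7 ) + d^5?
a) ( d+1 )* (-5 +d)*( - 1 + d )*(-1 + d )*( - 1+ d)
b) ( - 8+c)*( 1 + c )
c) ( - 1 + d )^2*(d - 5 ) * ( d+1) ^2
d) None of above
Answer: a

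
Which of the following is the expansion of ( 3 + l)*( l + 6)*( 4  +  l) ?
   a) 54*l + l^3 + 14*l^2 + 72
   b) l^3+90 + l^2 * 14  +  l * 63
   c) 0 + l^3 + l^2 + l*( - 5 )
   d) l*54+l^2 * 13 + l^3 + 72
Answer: d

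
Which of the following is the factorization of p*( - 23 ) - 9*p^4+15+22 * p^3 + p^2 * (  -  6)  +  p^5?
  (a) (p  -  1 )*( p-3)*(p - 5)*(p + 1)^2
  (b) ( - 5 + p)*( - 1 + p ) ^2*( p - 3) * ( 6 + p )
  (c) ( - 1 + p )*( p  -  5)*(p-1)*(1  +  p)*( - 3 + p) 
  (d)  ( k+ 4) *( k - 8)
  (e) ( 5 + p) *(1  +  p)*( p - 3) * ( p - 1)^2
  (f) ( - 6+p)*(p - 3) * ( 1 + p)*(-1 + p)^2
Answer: c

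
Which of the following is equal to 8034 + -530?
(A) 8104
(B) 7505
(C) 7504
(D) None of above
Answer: C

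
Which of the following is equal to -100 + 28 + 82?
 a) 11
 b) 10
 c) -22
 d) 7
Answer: b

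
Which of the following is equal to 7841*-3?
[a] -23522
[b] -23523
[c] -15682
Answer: b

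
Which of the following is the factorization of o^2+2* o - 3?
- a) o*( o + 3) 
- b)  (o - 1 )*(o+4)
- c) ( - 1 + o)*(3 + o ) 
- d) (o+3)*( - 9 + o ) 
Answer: c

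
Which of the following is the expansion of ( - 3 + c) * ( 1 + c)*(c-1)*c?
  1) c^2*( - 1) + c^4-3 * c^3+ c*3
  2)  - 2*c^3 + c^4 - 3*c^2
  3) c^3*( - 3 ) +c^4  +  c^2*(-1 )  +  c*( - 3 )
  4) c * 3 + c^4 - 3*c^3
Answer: 1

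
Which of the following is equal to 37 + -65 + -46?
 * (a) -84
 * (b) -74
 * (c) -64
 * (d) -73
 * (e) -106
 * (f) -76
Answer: b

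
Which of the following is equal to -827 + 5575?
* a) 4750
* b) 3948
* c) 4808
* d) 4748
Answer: d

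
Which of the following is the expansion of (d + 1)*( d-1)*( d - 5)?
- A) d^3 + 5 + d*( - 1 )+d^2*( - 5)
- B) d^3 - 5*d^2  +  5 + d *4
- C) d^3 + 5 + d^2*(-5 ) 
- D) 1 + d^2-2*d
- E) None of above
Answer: A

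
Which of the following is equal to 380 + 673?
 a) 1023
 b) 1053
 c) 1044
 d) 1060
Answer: b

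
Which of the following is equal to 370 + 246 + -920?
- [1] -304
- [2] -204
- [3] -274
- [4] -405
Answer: 1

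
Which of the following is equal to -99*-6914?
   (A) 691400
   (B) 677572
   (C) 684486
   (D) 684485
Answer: C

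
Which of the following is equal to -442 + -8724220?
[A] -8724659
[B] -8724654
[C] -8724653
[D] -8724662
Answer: D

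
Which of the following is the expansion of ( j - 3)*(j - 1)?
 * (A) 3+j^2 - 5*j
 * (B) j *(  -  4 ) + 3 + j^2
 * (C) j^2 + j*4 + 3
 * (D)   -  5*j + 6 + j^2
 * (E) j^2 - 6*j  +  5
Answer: B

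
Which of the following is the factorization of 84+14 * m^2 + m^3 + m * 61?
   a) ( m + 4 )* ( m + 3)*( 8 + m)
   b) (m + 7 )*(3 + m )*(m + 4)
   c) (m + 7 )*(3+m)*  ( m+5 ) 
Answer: b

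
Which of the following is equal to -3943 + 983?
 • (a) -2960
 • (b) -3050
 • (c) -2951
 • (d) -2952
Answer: a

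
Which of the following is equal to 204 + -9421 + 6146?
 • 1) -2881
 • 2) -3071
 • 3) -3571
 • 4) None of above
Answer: 2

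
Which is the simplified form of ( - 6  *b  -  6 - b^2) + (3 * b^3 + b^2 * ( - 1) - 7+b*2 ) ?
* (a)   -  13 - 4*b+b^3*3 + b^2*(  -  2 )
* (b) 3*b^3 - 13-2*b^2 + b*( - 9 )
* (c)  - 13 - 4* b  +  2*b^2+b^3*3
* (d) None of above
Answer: a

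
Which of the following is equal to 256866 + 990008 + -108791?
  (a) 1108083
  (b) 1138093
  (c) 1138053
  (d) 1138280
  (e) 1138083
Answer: e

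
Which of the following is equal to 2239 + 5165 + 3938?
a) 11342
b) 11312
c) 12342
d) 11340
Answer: a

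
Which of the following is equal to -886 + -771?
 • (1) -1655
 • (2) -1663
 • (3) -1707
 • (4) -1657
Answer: 4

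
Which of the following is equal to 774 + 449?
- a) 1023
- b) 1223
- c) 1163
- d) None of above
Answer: b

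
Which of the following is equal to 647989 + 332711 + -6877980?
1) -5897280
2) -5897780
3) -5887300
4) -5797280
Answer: 1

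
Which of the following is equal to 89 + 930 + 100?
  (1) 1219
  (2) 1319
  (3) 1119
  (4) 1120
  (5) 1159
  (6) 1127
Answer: 3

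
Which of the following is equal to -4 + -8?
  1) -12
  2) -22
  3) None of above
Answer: 1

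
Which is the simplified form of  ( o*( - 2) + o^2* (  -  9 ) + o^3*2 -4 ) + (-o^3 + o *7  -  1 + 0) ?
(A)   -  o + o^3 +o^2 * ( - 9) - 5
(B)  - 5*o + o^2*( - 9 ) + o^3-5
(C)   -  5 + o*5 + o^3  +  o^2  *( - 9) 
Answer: C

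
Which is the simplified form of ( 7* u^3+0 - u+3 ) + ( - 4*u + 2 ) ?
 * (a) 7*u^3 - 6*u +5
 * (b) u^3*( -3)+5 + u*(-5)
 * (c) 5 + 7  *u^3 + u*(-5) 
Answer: c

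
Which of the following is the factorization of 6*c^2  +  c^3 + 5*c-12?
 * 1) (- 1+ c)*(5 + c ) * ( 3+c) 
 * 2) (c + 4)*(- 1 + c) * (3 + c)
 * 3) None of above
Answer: 2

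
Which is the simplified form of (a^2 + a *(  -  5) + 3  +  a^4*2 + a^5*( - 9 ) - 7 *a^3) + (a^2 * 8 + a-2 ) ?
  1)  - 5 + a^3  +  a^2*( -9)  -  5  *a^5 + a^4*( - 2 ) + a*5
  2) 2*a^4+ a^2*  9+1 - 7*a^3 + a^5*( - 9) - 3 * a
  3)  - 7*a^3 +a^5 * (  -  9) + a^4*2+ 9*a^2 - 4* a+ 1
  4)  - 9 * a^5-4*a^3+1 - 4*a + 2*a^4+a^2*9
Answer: 3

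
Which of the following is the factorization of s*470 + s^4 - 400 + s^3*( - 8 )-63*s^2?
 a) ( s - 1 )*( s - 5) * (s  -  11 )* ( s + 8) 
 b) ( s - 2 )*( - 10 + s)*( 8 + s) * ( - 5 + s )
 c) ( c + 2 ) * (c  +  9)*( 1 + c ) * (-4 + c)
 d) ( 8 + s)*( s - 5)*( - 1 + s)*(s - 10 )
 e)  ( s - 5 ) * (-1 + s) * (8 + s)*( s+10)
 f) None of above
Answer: d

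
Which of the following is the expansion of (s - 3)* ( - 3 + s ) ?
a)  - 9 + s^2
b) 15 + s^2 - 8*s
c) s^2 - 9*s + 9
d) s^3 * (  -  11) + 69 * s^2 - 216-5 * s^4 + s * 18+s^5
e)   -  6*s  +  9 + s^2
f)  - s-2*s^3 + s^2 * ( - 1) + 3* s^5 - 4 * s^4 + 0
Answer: e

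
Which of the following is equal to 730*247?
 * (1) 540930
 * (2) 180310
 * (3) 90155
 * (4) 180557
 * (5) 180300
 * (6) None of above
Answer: 2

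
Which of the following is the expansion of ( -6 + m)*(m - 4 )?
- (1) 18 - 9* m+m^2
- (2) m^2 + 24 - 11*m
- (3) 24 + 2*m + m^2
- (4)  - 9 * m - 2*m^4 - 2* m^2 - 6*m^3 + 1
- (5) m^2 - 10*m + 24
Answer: 5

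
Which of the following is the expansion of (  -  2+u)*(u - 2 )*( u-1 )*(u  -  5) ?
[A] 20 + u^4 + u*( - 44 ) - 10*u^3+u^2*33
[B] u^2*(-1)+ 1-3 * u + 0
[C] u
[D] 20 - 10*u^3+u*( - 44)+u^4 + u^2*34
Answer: A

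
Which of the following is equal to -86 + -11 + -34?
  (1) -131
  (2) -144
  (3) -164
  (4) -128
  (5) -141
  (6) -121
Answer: 1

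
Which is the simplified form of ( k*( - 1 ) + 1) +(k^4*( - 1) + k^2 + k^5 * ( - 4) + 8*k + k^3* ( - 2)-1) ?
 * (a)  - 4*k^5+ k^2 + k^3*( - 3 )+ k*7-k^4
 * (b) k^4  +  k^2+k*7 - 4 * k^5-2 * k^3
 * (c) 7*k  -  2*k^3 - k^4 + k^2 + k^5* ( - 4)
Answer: c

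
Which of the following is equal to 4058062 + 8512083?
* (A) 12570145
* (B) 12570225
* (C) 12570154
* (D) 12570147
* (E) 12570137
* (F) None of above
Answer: A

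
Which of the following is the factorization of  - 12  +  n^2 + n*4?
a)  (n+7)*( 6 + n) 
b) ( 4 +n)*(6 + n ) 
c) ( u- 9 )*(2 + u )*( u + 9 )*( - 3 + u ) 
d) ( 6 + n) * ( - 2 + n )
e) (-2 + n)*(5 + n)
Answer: d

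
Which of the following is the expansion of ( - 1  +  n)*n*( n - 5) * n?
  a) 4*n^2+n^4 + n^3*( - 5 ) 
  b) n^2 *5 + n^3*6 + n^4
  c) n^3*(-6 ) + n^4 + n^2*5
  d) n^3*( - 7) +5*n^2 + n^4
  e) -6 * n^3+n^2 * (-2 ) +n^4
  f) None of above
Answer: c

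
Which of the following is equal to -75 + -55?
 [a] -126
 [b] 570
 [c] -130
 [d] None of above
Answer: c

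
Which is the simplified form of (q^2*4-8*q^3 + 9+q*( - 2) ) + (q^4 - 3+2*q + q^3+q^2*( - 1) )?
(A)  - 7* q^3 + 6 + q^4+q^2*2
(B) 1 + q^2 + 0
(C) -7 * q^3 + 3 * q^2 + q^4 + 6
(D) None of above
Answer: C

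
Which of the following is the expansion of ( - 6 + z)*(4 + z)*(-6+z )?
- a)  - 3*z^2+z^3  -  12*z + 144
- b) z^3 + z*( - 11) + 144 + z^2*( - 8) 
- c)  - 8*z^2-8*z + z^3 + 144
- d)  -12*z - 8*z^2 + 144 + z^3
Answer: d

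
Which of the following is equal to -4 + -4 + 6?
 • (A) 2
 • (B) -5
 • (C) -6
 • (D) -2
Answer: D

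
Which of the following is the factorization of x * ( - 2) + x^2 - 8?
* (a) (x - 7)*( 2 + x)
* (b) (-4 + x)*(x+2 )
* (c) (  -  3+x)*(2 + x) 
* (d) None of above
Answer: b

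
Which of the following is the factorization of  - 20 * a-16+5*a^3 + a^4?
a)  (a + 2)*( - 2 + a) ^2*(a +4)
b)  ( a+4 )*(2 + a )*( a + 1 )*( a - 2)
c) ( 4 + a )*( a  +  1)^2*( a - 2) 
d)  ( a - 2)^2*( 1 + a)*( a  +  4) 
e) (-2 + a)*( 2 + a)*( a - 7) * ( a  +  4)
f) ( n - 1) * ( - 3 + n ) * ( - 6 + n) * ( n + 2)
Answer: b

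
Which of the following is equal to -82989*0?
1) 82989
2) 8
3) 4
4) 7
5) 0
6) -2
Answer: 5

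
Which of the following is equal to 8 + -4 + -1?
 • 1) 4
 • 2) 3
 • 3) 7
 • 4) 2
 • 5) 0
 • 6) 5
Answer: 2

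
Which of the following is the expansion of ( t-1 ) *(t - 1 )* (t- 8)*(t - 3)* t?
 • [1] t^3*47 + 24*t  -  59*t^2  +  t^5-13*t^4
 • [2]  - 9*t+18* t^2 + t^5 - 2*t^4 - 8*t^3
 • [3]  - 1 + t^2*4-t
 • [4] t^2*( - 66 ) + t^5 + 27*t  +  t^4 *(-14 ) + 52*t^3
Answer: 1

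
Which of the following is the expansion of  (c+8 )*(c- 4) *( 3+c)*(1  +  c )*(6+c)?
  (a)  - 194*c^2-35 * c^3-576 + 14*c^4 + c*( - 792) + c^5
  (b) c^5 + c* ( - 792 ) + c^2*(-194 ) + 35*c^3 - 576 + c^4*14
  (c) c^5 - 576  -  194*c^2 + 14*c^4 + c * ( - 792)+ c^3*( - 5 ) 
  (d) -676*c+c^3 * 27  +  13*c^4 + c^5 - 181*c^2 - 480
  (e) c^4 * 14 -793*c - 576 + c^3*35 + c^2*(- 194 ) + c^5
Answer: b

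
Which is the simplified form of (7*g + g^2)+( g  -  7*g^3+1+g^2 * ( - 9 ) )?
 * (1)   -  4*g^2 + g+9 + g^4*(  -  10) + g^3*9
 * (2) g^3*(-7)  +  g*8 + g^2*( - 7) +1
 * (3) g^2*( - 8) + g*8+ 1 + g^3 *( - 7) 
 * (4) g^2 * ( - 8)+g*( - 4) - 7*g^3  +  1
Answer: 3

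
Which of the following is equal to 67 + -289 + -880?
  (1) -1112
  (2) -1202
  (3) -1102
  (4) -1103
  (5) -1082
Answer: 3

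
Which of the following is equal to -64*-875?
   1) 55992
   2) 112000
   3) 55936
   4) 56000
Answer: 4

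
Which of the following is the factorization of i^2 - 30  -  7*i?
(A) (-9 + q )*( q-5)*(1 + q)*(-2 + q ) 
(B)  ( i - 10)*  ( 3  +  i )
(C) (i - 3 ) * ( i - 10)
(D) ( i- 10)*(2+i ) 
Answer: B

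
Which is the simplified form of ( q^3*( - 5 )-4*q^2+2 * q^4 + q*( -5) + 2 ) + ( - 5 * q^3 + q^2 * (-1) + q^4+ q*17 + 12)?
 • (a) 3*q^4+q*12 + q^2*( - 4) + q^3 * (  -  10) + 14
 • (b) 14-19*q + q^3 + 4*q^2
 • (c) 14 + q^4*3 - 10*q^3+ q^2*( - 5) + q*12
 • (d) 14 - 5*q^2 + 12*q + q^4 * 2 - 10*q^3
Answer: c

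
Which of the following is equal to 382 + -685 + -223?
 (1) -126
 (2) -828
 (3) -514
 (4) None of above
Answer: 4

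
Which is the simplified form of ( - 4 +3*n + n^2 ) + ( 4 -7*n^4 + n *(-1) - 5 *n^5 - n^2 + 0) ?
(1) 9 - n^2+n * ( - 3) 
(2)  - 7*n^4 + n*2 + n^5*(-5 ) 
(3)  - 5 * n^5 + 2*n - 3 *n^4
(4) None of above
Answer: 2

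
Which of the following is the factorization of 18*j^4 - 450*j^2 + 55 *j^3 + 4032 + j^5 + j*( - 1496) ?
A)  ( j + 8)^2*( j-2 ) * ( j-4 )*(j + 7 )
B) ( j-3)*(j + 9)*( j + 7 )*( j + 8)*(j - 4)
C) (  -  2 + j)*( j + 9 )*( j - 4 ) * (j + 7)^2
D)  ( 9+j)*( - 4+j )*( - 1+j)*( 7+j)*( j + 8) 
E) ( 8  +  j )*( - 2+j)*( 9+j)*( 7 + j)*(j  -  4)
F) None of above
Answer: E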